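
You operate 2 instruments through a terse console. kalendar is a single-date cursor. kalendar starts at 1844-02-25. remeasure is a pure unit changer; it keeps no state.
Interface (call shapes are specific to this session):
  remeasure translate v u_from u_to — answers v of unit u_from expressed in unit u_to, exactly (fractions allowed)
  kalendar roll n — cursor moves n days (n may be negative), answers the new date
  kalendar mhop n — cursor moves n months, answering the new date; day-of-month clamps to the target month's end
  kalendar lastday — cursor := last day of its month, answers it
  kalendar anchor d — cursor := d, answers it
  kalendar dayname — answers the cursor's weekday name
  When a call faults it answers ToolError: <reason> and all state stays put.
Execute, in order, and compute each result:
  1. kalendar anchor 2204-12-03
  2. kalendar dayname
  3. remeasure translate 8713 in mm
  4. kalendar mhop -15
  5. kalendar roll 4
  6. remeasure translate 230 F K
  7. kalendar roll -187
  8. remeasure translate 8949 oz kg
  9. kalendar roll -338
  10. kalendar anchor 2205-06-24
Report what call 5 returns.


Answer: 2203-09-07

Derivation:
I try kalendar anchor with 2204-12-03, and get 2204-12-03.
I run kalendar dayname, yielding Monday.
Calling remeasure translate with 8713, in, mm, → 1106551/5.
I invoke kalendar mhop with -15: 2203-09-03.
Using kalendar roll with 4, → 2203-09-07.
Using remeasure translate with 230, F, K, and see 7663/20.
I call kalendar roll with -187, which returns 2203-03-04.
Now I run remeasure translate with 8949, oz, kg, → 405919811913/1600000000.
Calling kalendar roll with -338, and observe 2202-03-31.
I call kalendar anchor with 2205-06-24, → 2205-06-24.


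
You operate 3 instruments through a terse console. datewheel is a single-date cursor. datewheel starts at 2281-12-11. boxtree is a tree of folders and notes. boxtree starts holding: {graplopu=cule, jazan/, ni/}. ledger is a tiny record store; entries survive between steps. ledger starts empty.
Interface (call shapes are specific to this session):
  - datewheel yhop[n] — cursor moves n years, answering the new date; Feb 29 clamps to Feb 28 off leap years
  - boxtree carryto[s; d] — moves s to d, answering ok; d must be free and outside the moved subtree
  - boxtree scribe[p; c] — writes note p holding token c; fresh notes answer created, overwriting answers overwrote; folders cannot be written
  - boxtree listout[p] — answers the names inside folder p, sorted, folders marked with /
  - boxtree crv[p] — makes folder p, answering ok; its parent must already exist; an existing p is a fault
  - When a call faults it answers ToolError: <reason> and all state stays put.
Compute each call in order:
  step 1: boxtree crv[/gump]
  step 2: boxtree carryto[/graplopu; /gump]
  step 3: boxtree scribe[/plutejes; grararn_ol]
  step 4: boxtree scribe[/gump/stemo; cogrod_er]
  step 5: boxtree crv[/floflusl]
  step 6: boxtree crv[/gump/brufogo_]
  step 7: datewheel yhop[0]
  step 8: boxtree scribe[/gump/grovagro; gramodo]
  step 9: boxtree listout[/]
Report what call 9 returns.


Answer: [floflusl/, graplopu, gump/, jazan/, ni/, plutejes]

Derivation:
→ boxtree crv(p→/gump)
← ok
→ boxtree carryto(s→/graplopu, d→/gump)
← ToolError: exists
→ boxtree scribe(p→/plutejes, c→grararn_ol)
← created
→ boxtree scribe(p→/gump/stemo, c→cogrod_er)
← created
→ boxtree crv(p→/floflusl)
← ok
→ boxtree crv(p→/gump/brufogo_)
← ok
→ datewheel yhop(n→0)
← 2281-12-11
→ boxtree scribe(p→/gump/grovagro, c→gramodo)
← created
→ boxtree listout(p→/)
← [floflusl/, graplopu, gump/, jazan/, ni/, plutejes]


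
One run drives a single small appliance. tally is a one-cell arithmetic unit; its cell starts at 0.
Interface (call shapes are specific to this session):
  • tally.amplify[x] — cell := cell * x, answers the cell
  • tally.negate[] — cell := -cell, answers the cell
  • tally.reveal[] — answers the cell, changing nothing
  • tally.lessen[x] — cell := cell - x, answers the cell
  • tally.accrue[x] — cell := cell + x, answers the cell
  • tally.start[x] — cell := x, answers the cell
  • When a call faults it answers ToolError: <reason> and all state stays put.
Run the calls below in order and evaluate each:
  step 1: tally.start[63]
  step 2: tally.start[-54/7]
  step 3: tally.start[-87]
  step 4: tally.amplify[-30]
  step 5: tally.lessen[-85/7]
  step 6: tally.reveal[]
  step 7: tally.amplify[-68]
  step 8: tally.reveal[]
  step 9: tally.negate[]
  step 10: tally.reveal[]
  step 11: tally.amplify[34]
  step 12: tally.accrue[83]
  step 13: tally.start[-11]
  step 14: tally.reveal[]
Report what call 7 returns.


Answer: -1248140/7

Derivation:
·→ start(x='63')
·← 63
·→ start(x='-54/7')
·← -54/7
·→ start(x='-87')
·← -87
·→ amplify(x='-30')
·← 2610
·→ lessen(x='-85/7')
·← 18355/7
·→ reveal()
·← 18355/7
·→ amplify(x='-68')
·← -1248140/7
·→ reveal()
·← -1248140/7
·→ negate()
·← 1248140/7
·→ reveal()
·← 1248140/7
·→ amplify(x='34')
·← 42436760/7
·→ accrue(x='83')
·← 42437341/7
·→ start(x='-11')
·← -11
·→ reveal()
·← -11


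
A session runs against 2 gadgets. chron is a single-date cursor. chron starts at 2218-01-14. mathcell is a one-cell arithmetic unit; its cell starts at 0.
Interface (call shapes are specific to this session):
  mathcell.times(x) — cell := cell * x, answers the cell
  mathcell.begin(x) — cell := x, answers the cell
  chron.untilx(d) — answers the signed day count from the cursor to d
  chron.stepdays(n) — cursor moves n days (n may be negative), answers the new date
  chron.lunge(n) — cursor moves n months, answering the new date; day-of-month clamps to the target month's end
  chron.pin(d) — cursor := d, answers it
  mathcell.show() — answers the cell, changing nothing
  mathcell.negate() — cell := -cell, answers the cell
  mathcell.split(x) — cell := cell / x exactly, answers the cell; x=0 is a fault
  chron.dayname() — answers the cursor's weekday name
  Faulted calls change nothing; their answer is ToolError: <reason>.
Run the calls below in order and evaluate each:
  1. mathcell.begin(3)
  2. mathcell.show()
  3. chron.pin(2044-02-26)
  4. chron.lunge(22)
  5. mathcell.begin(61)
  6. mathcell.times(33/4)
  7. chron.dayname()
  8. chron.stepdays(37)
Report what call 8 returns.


I invoke mathcell.begin on 3, and observe 3.
Now I run mathcell.show(), → 3.
I invoke chron.pin on 2044-02-26, and observe 2044-02-26.
I call chron.lunge on 22, and see 2045-12-26.
Using mathcell.begin on 61, giving 61.
Then mathcell.times on 33/4, yielding 2013/4.
I try chron.dayname, and see Tuesday.
Calling chron.stepdays on 37, → 2046-02-01.

Answer: 2046-02-01


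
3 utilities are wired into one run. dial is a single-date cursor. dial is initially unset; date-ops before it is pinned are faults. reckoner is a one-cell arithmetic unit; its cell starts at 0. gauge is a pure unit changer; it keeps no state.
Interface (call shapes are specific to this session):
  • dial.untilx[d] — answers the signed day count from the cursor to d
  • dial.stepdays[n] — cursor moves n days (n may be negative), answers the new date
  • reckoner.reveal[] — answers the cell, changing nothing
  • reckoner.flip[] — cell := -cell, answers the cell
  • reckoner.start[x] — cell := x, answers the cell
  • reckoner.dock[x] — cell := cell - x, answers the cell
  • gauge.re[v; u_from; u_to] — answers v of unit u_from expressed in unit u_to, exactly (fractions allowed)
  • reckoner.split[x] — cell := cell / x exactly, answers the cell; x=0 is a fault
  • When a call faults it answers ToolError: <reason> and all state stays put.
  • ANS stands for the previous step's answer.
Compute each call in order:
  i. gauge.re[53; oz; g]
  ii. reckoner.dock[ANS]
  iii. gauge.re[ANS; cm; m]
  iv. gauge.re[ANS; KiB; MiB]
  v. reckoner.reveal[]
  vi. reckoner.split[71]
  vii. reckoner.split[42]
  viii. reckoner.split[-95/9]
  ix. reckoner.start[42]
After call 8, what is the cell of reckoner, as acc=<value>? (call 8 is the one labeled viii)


// re(v: 53, u_from: oz, u_to: g) : 2404039561/1600000
// dock(x: ANS) : -2404039561/1600000
// re(v: ANS, u_from: cm, u_to: m) : -2404039561/160000000
// re(v: ANS, u_from: KiB, u_to: MiB) : -2404039561/163840000000
// reveal() : -2404039561/1600000
// split(x: 71) : -2404039561/113600000
// split(x: 42) : -343434223/681600000
// split(x: -95/9) : 1030302669/21584000000
// start(x: 42) : 42

Answer: acc=1030302669/21584000000


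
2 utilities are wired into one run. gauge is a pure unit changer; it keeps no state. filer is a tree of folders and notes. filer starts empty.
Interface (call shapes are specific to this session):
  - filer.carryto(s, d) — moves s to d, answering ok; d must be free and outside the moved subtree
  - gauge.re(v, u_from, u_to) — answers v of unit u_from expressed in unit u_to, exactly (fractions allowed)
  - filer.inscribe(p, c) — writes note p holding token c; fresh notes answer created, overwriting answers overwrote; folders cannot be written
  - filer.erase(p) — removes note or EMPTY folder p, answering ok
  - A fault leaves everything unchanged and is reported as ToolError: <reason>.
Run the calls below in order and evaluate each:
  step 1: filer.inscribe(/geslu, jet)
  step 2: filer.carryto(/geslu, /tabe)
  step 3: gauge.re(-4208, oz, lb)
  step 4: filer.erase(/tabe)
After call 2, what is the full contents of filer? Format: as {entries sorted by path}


Answer: {tabe=jet}

Derivation:
> inscribe p='/geslu' c='jet'
[out] created
> carryto s='/geslu' d='/tabe'
[out] ok
> re v='-4208' u_from='oz' u_to='lb'
[out] -263
> erase p='/tabe'
[out] ok


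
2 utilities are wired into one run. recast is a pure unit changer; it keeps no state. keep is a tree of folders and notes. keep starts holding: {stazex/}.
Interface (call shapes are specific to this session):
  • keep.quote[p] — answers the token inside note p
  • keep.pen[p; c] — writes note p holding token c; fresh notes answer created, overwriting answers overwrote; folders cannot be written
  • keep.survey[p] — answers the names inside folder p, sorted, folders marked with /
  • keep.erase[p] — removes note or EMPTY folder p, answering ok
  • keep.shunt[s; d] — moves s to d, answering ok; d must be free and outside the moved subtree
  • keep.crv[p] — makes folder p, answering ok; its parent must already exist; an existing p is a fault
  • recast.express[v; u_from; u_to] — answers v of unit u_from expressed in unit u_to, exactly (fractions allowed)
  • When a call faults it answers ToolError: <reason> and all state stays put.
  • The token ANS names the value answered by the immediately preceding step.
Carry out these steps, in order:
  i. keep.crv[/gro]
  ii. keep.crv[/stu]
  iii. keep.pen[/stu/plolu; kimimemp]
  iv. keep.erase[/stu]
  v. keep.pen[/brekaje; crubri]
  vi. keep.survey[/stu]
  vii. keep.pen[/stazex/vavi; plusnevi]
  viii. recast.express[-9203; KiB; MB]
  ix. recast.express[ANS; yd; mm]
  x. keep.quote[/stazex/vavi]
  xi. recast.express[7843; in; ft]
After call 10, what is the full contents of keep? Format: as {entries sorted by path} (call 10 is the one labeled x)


·→ keep.crv(p: /gro)
·← ok
·→ keep.crv(p: /stu)
·← ok
·→ keep.pen(p: /stu/plolu, c: kimimemp)
·← created
·→ keep.erase(p: /stu)
·← ToolError: not empty
·→ keep.pen(p: /brekaje, c: crubri)
·← created
·→ keep.survey(p: /stu)
·← [plolu]
·→ keep.pen(p: /stazex/vavi, c: plusnevi)
·← created
·→ recast.express(v: -9203, u_from: KiB, u_to: MB)
·← -147248/15625
·→ recast.express(v: ANS, u_from: yd, u_to: mm)
·← -673217856/78125
·→ keep.quote(p: /stazex/vavi)
·← plusnevi
·→ recast.express(v: 7843, u_from: in, u_to: ft)
·← 7843/12

Answer: {brekaje=crubri, gro/, stazex/, stazex/vavi=plusnevi, stu/, stu/plolu=kimimemp}


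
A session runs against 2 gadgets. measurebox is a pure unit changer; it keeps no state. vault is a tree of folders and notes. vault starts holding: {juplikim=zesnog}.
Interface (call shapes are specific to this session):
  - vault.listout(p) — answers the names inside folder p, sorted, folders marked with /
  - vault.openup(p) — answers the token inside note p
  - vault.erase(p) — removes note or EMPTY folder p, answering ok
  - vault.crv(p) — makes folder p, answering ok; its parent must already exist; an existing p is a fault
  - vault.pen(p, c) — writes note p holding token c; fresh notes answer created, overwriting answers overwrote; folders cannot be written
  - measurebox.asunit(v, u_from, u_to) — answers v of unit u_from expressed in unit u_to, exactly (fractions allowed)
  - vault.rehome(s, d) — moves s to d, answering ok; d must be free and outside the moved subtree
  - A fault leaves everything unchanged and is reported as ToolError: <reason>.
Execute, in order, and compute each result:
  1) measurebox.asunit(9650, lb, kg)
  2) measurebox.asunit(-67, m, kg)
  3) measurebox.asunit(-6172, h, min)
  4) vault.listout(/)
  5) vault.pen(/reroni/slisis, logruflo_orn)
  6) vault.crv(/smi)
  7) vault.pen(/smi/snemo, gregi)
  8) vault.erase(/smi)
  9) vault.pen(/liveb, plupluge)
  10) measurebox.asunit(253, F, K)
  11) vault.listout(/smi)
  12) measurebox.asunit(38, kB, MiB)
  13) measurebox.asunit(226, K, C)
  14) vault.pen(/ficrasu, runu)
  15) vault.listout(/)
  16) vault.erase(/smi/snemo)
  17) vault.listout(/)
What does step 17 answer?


·→ asunit(v: 9650, u_from: lb, u_to: kg)
·← 8754332741/2000000
·→ asunit(v: -67, u_from: m, u_to: kg)
·← ToolError: incompatible units
·→ asunit(v: -6172, u_from: h, u_to: min)
·← -370320
·→ listout(p: /)
·← [juplikim]
·→ pen(p: /reroni/slisis, c: logruflo_orn)
·← ToolError: no parent
·→ crv(p: /smi)
·← ok
·→ pen(p: /smi/snemo, c: gregi)
·← created
·→ erase(p: /smi)
·← ToolError: not empty
·→ pen(p: /liveb, c: plupluge)
·← created
·→ asunit(v: 253, u_from: F, u_to: K)
·← 71267/180
·→ listout(p: /smi)
·← [snemo]
·→ asunit(v: 38, u_from: kB, u_to: MiB)
·← 2375/65536
·→ asunit(v: 226, u_from: K, u_to: C)
·← -943/20
·→ pen(p: /ficrasu, c: runu)
·← created
·→ listout(p: /)
·← [ficrasu, juplikim, liveb, smi/]
·→ erase(p: /smi/snemo)
·← ok
·→ listout(p: /)
·← [ficrasu, juplikim, liveb, smi/]

Answer: [ficrasu, juplikim, liveb, smi/]


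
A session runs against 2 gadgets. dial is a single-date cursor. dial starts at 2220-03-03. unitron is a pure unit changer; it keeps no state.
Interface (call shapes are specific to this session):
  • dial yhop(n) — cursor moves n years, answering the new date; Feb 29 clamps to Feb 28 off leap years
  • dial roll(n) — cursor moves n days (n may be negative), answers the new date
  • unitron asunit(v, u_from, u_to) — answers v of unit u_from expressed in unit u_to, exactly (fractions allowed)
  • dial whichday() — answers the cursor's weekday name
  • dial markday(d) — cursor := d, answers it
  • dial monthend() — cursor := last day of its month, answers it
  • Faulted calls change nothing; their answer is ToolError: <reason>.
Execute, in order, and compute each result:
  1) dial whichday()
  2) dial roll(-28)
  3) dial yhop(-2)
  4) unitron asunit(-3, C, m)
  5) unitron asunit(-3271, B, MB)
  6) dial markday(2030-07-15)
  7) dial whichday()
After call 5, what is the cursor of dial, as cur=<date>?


Answer: cur=2218-02-04

Derivation:
Then dial whichday(): Friday.
I run dial roll on n='-28', giving 2220-02-04.
I use dial yhop on n='-2', giving 2218-02-04.
I invoke unitron asunit on v='-3', u_from='C', u_to='m', and observe ToolError: incompatible units.
Invoking unitron asunit on v='-3271', u_from='B', u_to='MB', giving -3271/1000000.
Next I call dial markday on d='2030-07-15': 2030-07-15.
I use dial whichday(), and get Monday.


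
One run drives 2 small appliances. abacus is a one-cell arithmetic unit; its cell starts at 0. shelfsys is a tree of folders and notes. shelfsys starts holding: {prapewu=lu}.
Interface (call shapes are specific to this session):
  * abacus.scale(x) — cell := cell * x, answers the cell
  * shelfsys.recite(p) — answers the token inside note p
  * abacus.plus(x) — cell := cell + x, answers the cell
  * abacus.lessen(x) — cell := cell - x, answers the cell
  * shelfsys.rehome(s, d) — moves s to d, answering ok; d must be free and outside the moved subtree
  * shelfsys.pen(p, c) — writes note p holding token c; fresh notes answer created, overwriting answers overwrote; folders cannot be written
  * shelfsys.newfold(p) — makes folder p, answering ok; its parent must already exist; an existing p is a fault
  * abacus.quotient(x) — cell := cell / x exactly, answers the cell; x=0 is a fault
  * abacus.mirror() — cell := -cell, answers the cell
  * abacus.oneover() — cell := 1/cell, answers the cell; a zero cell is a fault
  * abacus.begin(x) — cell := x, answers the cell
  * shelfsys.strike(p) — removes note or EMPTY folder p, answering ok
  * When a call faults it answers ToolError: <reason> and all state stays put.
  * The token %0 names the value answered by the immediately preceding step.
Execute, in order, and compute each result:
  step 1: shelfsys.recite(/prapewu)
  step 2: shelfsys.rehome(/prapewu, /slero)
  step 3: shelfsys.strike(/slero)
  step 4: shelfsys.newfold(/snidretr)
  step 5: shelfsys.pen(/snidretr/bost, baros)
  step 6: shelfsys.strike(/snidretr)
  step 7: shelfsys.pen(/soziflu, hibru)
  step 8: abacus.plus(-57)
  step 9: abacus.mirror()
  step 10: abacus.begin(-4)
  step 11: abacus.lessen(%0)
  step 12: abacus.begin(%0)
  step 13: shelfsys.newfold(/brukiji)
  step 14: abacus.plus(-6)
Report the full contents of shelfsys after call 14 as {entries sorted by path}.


Answer: {brukiji/, snidretr/, snidretr/bost=baros, soziflu=hibru}

Derivation:
·→ shelfsys.recite(p=/prapewu)
·← lu
·→ shelfsys.rehome(s=/prapewu, d=/slero)
·← ok
·→ shelfsys.strike(p=/slero)
·← ok
·→ shelfsys.newfold(p=/snidretr)
·← ok
·→ shelfsys.pen(p=/snidretr/bost, c=baros)
·← created
·→ shelfsys.strike(p=/snidretr)
·← ToolError: not empty
·→ shelfsys.pen(p=/soziflu, c=hibru)
·← created
·→ abacus.plus(x=-57)
·← -57
·→ abacus.mirror()
·← 57
·→ abacus.begin(x=-4)
·← -4
·→ abacus.lessen(x=%0)
·← 0
·→ abacus.begin(x=%0)
·← 0
·→ shelfsys.newfold(p=/brukiji)
·← ok
·→ abacus.plus(x=-6)
·← -6


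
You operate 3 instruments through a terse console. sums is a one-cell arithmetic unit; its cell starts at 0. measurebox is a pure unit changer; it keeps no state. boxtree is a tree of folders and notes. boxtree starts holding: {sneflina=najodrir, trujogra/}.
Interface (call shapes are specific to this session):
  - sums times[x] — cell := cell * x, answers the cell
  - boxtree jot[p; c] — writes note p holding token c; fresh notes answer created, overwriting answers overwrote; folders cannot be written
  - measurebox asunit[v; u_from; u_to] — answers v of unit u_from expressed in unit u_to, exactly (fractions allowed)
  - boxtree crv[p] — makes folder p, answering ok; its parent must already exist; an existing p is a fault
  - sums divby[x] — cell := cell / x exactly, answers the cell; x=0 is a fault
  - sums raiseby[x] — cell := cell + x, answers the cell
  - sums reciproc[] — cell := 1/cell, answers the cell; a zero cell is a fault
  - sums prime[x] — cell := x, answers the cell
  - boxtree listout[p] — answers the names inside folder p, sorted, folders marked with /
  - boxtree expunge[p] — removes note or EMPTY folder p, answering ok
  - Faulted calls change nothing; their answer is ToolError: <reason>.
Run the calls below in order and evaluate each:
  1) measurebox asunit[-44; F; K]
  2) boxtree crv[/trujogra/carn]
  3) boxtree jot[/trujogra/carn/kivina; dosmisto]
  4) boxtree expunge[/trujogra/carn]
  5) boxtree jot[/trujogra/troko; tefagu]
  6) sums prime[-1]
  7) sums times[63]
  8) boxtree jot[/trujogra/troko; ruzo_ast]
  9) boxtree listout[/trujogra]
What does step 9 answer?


CALL measurebox asunit[v=-44; u_from=F; u_to=K]
RET  41567/180
CALL boxtree crv[p=/trujogra/carn]
RET  ok
CALL boxtree jot[p=/trujogra/carn/kivina; c=dosmisto]
RET  created
CALL boxtree expunge[p=/trujogra/carn]
RET  ToolError: not empty
CALL boxtree jot[p=/trujogra/troko; c=tefagu]
RET  created
CALL sums prime[x=-1]
RET  -1
CALL sums times[x=63]
RET  -63
CALL boxtree jot[p=/trujogra/troko; c=ruzo_ast]
RET  overwrote
CALL boxtree listout[p=/trujogra]
RET  [carn/, troko]

Answer: [carn/, troko]


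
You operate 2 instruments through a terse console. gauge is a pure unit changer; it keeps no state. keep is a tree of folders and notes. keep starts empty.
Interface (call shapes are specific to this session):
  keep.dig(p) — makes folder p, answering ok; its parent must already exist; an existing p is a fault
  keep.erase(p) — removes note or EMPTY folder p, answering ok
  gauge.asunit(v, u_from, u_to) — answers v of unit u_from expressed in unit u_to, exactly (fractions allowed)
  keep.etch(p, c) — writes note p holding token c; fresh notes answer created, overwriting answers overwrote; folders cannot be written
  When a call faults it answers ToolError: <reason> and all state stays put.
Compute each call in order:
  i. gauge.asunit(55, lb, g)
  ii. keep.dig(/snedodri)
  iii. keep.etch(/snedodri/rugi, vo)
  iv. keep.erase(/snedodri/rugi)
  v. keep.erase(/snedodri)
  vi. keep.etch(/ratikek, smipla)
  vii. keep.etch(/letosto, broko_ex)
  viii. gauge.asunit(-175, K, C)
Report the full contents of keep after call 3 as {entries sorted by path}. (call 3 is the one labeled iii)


Answer: {snedodri/, snedodri/rugi=vo}

Derivation:
~$ gauge.asunit v=55 u_from=lb u_to=g
= 498951607/20000
~$ keep.dig p=/snedodri
= ok
~$ keep.etch p=/snedodri/rugi c=vo
= created
~$ keep.erase p=/snedodri/rugi
= ok
~$ keep.erase p=/snedodri
= ok
~$ keep.etch p=/ratikek c=smipla
= created
~$ keep.etch p=/letosto c=broko_ex
= created
~$ gauge.asunit v=-175 u_from=K u_to=C
= -8963/20


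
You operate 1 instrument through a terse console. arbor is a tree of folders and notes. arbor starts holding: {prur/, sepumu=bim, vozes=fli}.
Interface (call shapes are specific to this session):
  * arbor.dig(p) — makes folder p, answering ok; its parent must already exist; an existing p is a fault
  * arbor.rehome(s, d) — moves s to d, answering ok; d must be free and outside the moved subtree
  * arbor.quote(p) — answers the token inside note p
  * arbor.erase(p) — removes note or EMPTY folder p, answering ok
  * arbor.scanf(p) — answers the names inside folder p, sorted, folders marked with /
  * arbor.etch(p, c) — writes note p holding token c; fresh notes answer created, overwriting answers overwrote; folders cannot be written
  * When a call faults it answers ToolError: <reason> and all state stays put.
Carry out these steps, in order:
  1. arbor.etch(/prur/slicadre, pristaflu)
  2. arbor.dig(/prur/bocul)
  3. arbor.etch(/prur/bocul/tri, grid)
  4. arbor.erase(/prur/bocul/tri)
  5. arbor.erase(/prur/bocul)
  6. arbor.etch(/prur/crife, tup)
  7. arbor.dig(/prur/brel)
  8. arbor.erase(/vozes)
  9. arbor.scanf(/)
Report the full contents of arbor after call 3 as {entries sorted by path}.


Calling arbor.etch(p→/prur/slicadre, c→pristaflu), — result: created.
Next I call arbor.dig(p→/prur/bocul), giving ok.
I call arbor.etch(p→/prur/bocul/tri, c→grid), — result: created.
I call arbor.erase(p→/prur/bocul/tri), and get ok.
Then arbor.erase(p→/prur/bocul), and see ok.
I run arbor.etch(p→/prur/crife, c→tup), → created.
I call arbor.dig(p→/prur/brel), → ok.
Using arbor.erase(p→/vozes), giving ok.
I call arbor.scanf(p→/), giving [prur/, sepumu].

Answer: {prur/, prur/bocul/, prur/bocul/tri=grid, prur/slicadre=pristaflu, sepumu=bim, vozes=fli}


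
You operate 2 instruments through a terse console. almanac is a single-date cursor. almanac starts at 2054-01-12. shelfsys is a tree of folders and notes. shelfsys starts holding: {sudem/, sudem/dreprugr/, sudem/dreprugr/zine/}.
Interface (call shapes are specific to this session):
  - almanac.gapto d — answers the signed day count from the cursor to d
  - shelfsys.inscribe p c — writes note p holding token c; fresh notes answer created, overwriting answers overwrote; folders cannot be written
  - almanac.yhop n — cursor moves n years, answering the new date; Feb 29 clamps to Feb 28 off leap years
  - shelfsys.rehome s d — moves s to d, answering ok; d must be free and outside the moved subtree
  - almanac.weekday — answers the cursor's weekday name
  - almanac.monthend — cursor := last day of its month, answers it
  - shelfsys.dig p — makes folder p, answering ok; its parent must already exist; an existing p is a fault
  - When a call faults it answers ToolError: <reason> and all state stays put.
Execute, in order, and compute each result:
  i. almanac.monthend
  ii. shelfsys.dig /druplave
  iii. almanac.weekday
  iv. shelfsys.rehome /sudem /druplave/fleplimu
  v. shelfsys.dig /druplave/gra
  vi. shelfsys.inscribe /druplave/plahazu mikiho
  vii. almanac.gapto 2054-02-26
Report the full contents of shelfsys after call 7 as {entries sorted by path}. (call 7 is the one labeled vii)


I use monthend, yielding 2054-01-31.
Invoking dig(p='/druplave'), and observe ok.
Then weekday, — result: Saturday.
I call rehome(s='/sudem', d='/druplave/fleplimu'), and observe ok.
Then dig(p='/druplave/gra'), — result: ok.
Using inscribe(p='/druplave/plahazu', c='mikiho'), — result: created.
I try gapto(d='2054-02-26'), and get 26.

Answer: {druplave/, druplave/fleplimu/, druplave/fleplimu/dreprugr/, druplave/fleplimu/dreprugr/zine/, druplave/gra/, druplave/plahazu=mikiho}


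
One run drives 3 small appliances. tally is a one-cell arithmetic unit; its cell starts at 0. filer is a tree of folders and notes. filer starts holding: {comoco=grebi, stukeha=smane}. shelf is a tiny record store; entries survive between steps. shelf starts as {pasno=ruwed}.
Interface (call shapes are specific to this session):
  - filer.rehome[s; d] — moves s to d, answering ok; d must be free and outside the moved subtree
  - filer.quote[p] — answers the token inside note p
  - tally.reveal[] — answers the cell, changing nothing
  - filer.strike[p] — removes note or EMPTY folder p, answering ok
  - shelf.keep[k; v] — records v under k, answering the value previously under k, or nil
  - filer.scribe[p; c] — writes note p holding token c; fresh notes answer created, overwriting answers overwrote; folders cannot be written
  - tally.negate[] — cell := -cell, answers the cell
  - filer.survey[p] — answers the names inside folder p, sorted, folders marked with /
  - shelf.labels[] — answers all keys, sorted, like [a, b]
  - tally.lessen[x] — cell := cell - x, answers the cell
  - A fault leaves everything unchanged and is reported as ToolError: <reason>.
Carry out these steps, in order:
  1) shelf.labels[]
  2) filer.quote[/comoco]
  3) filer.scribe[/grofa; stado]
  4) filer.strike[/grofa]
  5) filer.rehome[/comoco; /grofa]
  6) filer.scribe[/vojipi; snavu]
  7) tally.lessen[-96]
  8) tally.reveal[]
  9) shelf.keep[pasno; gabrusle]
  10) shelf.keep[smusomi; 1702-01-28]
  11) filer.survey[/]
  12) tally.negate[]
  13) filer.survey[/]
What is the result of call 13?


Answer: [grofa, stukeha, vojipi]

Derivation:
Now I run shelf.labels(), → [pasno].
I use filer.quote passing /comoco, — result: grebi.
I call filer.scribe passing /grofa, stado, yielding created.
Calling filer.strike passing /grofa, which returns ok.
I try filer.rehome passing /comoco, /grofa, and get ok.
Now I run filer.scribe passing /vojipi, snavu, which returns created.
Then tally.lessen passing -96, yielding 96.
Invoking tally.reveal, and observe 96.
Calling shelf.keep passing pasno, gabrusle, which returns ruwed.
I call shelf.keep passing smusomi, 1702-01-28, giving nil.
I use filer.survey passing /, → [grofa, stukeha, vojipi].
Now I run tally.negate, — result: -96.
Now I run filer.survey passing /, — result: [grofa, stukeha, vojipi].


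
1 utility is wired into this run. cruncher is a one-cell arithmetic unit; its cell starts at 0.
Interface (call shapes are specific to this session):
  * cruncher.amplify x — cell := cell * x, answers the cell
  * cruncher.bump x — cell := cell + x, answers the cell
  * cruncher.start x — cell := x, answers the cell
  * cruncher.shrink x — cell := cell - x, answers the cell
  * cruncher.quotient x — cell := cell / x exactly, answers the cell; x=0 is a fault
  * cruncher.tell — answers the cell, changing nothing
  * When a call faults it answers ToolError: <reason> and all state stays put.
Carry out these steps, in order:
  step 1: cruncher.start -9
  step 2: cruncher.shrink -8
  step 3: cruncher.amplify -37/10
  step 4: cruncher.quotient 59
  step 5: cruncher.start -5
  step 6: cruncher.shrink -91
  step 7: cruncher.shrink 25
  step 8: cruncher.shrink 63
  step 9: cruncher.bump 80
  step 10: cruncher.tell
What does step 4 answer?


Answer: 37/590

Derivation:
·→ start(-9)
·← -9
·→ shrink(-8)
·← -1
·→ amplify(-37/10)
·← 37/10
·→ quotient(59)
·← 37/590
·→ start(-5)
·← -5
·→ shrink(-91)
·← 86
·→ shrink(25)
·← 61
·→ shrink(63)
·← -2
·→ bump(80)
·← 78
·→ tell()
·← 78


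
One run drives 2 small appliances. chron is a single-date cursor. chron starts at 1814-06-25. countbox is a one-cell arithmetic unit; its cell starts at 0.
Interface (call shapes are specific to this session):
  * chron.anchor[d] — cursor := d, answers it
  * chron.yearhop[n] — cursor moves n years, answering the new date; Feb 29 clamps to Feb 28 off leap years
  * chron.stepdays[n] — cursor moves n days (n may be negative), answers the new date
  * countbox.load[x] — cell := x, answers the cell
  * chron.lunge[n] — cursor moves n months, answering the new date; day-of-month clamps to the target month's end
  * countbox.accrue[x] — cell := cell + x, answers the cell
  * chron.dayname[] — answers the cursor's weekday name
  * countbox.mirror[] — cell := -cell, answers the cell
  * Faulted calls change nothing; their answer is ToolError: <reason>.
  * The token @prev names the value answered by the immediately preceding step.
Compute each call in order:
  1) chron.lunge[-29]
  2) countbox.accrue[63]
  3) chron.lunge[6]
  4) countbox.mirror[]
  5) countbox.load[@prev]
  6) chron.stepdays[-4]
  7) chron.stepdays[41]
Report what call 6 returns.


Now I run lunge on n→-29, and see 1812-01-25.
Then accrue on x→63, and get 63.
Invoking lunge on n→6, giving 1812-07-25.
Invoking mirror(), → -63.
I invoke load on x→@prev, — result: -63.
I use stepdays on n→-4: 1812-07-21.
I invoke stepdays on n→41, → 1812-08-31.

Answer: 1812-07-21


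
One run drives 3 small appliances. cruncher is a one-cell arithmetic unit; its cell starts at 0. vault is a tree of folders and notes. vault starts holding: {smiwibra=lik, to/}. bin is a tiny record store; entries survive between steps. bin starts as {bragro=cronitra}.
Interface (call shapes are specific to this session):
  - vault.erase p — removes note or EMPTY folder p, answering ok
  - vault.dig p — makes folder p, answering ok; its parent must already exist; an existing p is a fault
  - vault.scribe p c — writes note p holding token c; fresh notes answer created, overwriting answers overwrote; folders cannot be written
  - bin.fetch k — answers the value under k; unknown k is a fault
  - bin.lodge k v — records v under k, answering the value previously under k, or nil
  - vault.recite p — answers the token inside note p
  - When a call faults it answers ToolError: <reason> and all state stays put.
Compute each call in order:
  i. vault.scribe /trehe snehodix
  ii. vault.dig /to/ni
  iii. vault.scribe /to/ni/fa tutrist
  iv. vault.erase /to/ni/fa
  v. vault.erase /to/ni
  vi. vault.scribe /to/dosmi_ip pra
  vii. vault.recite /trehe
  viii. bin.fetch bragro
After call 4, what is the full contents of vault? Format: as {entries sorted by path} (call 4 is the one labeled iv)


Act: vault.scribe[p='/trehe'; c='snehodix']
Obs: created
Act: vault.dig[p='/to/ni']
Obs: ok
Act: vault.scribe[p='/to/ni/fa'; c='tutrist']
Obs: created
Act: vault.erase[p='/to/ni/fa']
Obs: ok
Act: vault.erase[p='/to/ni']
Obs: ok
Act: vault.scribe[p='/to/dosmi_ip'; c='pra']
Obs: created
Act: vault.recite[p='/trehe']
Obs: snehodix
Act: bin.fetch[k='bragro']
Obs: cronitra

Answer: {smiwibra=lik, to/, to/ni/, trehe=snehodix}


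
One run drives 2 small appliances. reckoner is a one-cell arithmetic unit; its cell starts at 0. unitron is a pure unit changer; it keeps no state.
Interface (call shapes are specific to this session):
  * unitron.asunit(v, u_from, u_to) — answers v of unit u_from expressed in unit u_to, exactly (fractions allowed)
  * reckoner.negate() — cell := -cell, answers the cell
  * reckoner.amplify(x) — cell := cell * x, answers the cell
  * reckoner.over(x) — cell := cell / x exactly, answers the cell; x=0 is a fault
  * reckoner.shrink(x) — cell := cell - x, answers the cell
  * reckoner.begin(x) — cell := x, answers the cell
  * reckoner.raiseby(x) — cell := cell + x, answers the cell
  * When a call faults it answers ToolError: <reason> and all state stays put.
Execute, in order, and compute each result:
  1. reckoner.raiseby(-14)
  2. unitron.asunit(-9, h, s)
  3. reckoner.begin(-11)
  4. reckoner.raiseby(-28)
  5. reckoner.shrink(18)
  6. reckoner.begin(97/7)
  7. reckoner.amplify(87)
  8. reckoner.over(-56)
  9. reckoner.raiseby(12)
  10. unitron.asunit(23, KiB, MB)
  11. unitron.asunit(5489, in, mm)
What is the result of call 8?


>>> raiseby x=-14
[out] -14
>>> asunit v=-9 u_from=h u_to=s
[out] -32400
>>> begin x=-11
[out] -11
>>> raiseby x=-28
[out] -39
>>> shrink x=18
[out] -57
>>> begin x=97/7
[out] 97/7
>>> amplify x=87
[out] 8439/7
>>> over x=-56
[out] -8439/392
>>> raiseby x=12
[out] -3735/392
>>> asunit v=23 u_from=KiB u_to=MB
[out] 368/15625
>>> asunit v=5489 u_from=in u_to=mm
[out] 697103/5

Answer: -8439/392


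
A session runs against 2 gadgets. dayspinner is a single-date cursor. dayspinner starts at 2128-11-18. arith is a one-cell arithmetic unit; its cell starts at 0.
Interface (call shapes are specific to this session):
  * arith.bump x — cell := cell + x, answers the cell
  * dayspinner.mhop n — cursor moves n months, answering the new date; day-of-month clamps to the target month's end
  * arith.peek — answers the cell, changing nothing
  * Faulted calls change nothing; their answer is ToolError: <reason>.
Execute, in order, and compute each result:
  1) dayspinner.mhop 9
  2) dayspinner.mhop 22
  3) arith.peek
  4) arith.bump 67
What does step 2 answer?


Answer: 2131-06-18

Derivation:
! mhop(n=9) -> 2129-08-18
! mhop(n=22) -> 2131-06-18
! peek() -> 0
! bump(x=67) -> 67


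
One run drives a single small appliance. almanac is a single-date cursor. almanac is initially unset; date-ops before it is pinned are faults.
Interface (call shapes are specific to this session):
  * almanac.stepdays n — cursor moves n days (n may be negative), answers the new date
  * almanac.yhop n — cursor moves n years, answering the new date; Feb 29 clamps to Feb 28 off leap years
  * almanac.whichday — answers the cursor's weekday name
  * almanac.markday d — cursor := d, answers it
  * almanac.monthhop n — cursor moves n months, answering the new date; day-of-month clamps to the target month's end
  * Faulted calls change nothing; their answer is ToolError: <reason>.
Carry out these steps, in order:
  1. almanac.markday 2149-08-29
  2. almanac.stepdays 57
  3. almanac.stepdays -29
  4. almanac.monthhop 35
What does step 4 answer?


Answer: 2152-08-26

Derivation:
Step: almanac.markday[d='2149-08-29']
Result: 2149-08-29
Step: almanac.stepdays[n='57']
Result: 2149-10-25
Step: almanac.stepdays[n='-29']
Result: 2149-09-26
Step: almanac.monthhop[n='35']
Result: 2152-08-26


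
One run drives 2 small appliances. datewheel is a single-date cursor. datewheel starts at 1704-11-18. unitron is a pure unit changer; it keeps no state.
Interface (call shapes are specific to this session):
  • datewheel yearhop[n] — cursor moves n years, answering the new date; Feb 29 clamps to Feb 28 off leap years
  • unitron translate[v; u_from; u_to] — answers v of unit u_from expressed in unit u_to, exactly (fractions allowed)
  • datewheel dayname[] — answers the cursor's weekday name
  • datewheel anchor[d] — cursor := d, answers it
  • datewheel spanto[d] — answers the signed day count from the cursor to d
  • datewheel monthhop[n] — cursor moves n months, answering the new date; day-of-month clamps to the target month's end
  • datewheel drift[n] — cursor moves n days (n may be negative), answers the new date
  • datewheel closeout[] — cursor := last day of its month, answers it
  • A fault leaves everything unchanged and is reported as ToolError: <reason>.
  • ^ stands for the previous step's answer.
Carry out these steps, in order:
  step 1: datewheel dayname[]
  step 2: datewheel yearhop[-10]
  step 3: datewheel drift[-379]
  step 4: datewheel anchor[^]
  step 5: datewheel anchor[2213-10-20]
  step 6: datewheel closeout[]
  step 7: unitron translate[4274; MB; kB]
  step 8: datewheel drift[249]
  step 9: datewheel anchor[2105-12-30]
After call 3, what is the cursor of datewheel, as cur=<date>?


-> datewheel dayname()
<- Tuesday
-> datewheel yearhop(n→-10)
<- 1694-11-18
-> datewheel drift(n→-379)
<- 1693-11-04
-> datewheel anchor(d→^)
<- 1693-11-04
-> datewheel anchor(d→2213-10-20)
<- 2213-10-20
-> datewheel closeout()
<- 2213-10-31
-> unitron translate(v→4274, u_from→MB, u_to→kB)
<- 4274000
-> datewheel drift(n→249)
<- 2214-07-07
-> datewheel anchor(d→2105-12-30)
<- 2105-12-30

Answer: cur=1693-11-04


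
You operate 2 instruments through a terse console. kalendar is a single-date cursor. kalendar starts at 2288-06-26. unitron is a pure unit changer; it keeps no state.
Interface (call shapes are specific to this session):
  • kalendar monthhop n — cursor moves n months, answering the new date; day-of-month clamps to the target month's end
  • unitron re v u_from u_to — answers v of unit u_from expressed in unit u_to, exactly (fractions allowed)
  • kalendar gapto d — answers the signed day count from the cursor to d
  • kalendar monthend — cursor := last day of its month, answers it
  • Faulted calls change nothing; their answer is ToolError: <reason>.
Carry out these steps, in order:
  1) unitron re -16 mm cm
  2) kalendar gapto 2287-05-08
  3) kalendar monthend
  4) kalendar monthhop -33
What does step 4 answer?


Answer: 2285-09-30

Derivation:
[in] unitron re -16 mm cm
  -8/5
[in] kalendar gapto 2287-05-08
  -415
[in] kalendar monthend
  2288-06-30
[in] kalendar monthhop -33
  2285-09-30


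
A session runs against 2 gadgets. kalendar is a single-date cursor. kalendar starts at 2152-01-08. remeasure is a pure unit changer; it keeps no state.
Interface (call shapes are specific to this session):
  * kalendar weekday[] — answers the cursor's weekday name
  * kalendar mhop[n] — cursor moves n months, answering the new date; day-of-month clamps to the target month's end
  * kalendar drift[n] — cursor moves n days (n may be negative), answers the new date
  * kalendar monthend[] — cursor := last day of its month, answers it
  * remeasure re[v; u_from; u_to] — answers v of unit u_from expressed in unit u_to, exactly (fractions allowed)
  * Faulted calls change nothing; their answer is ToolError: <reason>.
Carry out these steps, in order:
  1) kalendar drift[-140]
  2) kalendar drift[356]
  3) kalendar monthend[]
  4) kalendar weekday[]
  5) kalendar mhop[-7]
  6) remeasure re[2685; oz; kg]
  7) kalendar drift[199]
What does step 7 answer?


Answer: 2152-08-17

Derivation:
·→ kalendar drift(n: -140)
·← 2151-08-21
·→ kalendar drift(n: 356)
·← 2152-08-11
·→ kalendar monthend()
·← 2152-08-31
·→ kalendar weekday()
·← Thursday
·→ kalendar mhop(n: -7)
·← 2152-01-31
·→ remeasure re(v: 2685, u_from: oz, u_to: kg)
·← 24357910269/320000000
·→ kalendar drift(n: 199)
·← 2152-08-17
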